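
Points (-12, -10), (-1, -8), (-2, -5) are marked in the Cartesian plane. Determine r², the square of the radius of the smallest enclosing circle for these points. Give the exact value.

3125/98

Call the three points A, B, C in the order given.
Side lengths²: AB² = 125, AC² = 125, BC² = 10.
Since AC² = 125 < 125 + 10 = 135, the triangle is acute, so the smallest enclosing circle is the circumcircle.
Circumcentre = (-93/14, -115/14), r² = 3125/98.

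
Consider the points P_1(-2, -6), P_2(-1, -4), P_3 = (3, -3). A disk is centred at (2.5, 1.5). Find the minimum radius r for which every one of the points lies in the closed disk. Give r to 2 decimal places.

8.75

The required radius is the distance from (2.5, 1.5) to the farthest point.
Squared distances: 76.5, 42.5, 20.5.
Maximum is 76.5, attained at P_1.
r = √(76.5) ≈ 8.75.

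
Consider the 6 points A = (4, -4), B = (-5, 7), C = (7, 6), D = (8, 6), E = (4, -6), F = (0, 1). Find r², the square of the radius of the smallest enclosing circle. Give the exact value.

66.40625

The minimum enclosing circle of a finite set is fixed by two of the points (as a diameter) or three (as a circumcircle).
The minimum enclosing circle is determined by three boundary points: B, D, E.
Their circumcentre is (1.125, 1.625) with r² = 66.40625.
The farthest remaining point C is at distance² 53.65625 ≤ 66.40625.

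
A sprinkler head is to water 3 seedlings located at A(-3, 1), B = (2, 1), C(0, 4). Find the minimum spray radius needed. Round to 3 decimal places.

Side lengths²: AB² = 25, AC² = 18, BC² = 13.
Since AB² = 25 < 18 + 13 = 31, the triangle is acute, so the smallest enclosing circle is the circumcircle.
Circumcentre = (-0.5, 1.5), r² = 6.5.
r = √(6.5) ≈ 2.550.

2.550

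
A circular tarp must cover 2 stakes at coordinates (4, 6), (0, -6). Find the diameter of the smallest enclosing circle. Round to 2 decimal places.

The smallest circle enclosing two points has them as diameter endpoints.
Centre = midpoint = (2, 0); r² = |(4, 6)−(0, -6)|²/4 = 160/4 = 40.
Diameter = 2r = 2√40 ≈ 12.65.

12.65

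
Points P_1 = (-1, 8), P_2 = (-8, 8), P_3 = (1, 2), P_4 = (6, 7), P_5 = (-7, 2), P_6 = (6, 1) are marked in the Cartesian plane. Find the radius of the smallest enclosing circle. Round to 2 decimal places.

7.83

A smallest enclosing disk is always determined by at most three of the input points on its boundary.
The farthest pair is P_2–P_6 with squared distance 245. The circle on this segment as diameter has centre (-1, 4.5) and r² = 245/4 = 61.25.
Check P_1: distance² to centre = 12.25 ≤ 61.25, so it lies inside.
All remaining points lie in this disk, and no smaller disk contains both endpoints, so this is the minimum enclosing circle.
r = √(61.25) ≈ 7.83.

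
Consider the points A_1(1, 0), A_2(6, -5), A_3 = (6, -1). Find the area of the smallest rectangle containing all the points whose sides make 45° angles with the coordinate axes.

In coordinates u = x + y, v = x − y the rectangle is axis-aligned; the map (x,y)→(u,v) scales areas by 2.
u-values: 1, 1, 5; range = 5 − 1 = 4.
v-values: 1, 11, 7; range = 11 − 1 = 10.
Area = (4 × 10) / 2 = 20.

20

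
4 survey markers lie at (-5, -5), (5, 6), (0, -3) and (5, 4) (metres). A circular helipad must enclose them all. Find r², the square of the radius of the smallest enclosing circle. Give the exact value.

55.25

A smallest enclosing disk is always determined by at most three of the input points on its boundary.
The farthest pair is (-5, -5)–(5, 6) with squared distance 221. The circle on this segment as diameter has centre (0, 0.5) and r² = 221/4 = 55.25.
Check (0, -3): distance² to centre = 12.25 ≤ 55.25, so it lies inside.
All remaining points lie in this disk, and no smaller disk contains both endpoints, so this is the minimum enclosing circle.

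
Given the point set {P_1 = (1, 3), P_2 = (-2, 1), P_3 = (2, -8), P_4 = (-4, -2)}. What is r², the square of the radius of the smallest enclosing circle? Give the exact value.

A smallest enclosing disk is always determined by at most three of the input points on its boundary.
The farthest pair is P_1–P_3 with squared distance 122. The circle on this segment as diameter has centre (1.5, -2.5) and r² = 122/4 = 30.5.
Check P_2: distance² to centre = 24.5 ≤ 30.5, so it lies inside.
All remaining points lie in this disk, and no smaller disk contains both endpoints, so this is the minimum enclosing circle.

30.5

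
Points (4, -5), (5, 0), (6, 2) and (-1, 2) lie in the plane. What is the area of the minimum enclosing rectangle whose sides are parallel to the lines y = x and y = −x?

54

In coordinates u = x + y, v = x − y the rectangle is axis-aligned; the map (x,y)→(u,v) scales areas by 2.
u-values: -1, 5, 8, 1; range = 8 − (-1) = 9.
v-values: 9, 5, 4, -3; range = 9 − (-3) = 12.
Area = (9 × 12) / 2 = 54.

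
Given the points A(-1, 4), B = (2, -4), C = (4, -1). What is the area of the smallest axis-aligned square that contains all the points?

The bounding box has width 5 and height 8.
An axis-aligned square enclosing the set must have side ≥ max(width, height).
So the minimum side is max(5, 8) = 8.
Area = 8² = 64.

64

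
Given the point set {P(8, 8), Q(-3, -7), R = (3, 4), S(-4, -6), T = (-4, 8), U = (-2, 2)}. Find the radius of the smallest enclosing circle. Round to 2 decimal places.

9.32

The minimum enclosing circle is determined by three boundary points: P, Q, T.
Their circumcentre is (2, 13/15) with r² = 19549/225.
The farthest remaining point S is at distance² 18709/225 ≤ 19549/225.
r = √(19549/225) ≈ 9.32.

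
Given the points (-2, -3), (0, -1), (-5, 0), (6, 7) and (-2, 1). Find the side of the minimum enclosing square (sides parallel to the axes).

11

The bounding box has width 11 and height 10.
An axis-aligned square enclosing the set must have side ≥ max(width, height).
So the minimum side is max(11, 10) = 11.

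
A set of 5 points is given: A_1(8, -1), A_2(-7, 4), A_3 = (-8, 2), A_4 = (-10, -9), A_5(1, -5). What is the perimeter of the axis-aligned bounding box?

Width = max x − min x = 8 − (-10) = 18.
Height = max y − min y = 4 − (-9) = 13.
Perimeter = 2(18 + 13) = 62.

62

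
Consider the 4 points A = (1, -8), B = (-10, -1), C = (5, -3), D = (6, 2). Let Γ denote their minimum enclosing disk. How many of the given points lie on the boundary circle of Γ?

The minimum enclosing circle of a finite set is fixed by two of the points (as a diameter) or three (as a circumcircle).
The minimum enclosing circle is determined by three boundary points: A, B, D.
Their circumcentre is (-107/58, -19/58) with r² = 112625/1682.
The farthest remaining point C is at distance² 90817/1682 ≤ 112625/1682.
The points at distance exactly r from the centre are A, B, D — 3 points.

3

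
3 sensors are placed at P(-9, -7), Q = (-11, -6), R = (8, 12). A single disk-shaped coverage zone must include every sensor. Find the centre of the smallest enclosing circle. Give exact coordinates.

Side lengths²: PQ² = 5, PR² = 650, QR² = 685.
Since QR² = 685 ≥ 650 + 5 = 655, the angle opposite QR is not acute, so the smallest enclosing circle has QR as diameter.
Centre = midpoint of QR = (-1.5, 3), r² = 685/4 = 171.25.
Centre = (-1.5, 3).

(-1.5, 3)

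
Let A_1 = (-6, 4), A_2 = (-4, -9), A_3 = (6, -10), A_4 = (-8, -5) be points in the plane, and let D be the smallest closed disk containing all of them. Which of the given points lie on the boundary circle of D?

The minimum enclosing circle of a finite set is fixed by two of the points (as a diameter) or three (as a circumcircle).
The farthest pair is A_1–A_3 with squared distance 340. The circle on this segment as diameter has centre (0, -3) and r² = 340/4 = 85.
Check A_2: distance² to centre = 52 ≤ 85, so it lies inside.
All remaining points lie in this disk, and no smaller disk contains both endpoints, so this is the minimum enclosing circle.
The points at distance exactly r from the centre are A_1, A_3 — 2 points.

A_1, A_3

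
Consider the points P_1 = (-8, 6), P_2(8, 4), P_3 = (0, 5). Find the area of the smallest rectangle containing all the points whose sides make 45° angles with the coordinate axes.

126

In coordinates u = x + y, v = x − y the rectangle is axis-aligned; the map (x,y)→(u,v) scales areas by 2.
u-values: -2, 12, 5; range = 12 − (-2) = 14.
v-values: -14, 4, -5; range = 4 − (-14) = 18.
Area = (14 × 18) / 2 = 126.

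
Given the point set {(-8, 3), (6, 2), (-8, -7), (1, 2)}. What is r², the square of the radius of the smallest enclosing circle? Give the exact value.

54569/784

A smallest enclosing disk is always determined by at most three of the input points on its boundary.
The minimum enclosing circle is determined by three boundary points: (-8, 3), (6, 2), (-8, -7).
Their circumcentre is (-37/28, -2) with r² = 54569/784.
The farthest remaining point (1, 2) is at distance² 16769/784 ≤ 54569/784.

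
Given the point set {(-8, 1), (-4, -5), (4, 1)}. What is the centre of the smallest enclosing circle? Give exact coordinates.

Call the three points A, B, C in the order given.
Side lengths²: AB² = 52, AC² = 144, BC² = 100.
Since AC² = 144 < 100 + 52 = 152, the triangle is acute, so the smallest enclosing circle is the circumcircle.
Circumcentre = (-2, 2/3), r² = 325/9.
Centre = (-2, 2/3).

(-2, 2/3)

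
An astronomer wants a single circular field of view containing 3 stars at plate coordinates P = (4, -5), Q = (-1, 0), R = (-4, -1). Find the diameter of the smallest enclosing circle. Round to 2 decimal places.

Side lengths²: PQ² = 50, PR² = 80, QR² = 10.
Since PR² = 80 ≥ 50 + 10 = 60, the angle opposite PR is not acute, so the smallest enclosing circle has PR as diameter.
Centre = midpoint of PR = (0, -3), r² = 80/4 = 20.
Diameter = 2r = 2√20 ≈ 8.94.

8.94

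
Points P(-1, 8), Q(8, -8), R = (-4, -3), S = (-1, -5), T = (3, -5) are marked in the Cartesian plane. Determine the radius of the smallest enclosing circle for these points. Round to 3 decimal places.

9.179

The farthest pair is P–Q with squared distance 337. The circle on this segment as diameter has centre (3.5, 0) and r² = 337/4 = 84.25.
Check R: distance² to centre = 65.25 ≤ 84.25, so it lies inside.
All remaining points lie in this disk, and no smaller disk contains both endpoints, so this is the minimum enclosing circle.
r = √(84.25) ≈ 9.179.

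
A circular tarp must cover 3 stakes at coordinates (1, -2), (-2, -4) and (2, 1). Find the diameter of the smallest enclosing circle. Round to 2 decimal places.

Call the three points A, B, C in the order given.
Side lengths²: AB² = 13, AC² = 10, BC² = 41.
Since BC² = 41 ≥ 13 + 10 = 23, the angle opposite BC is not acute, so the smallest enclosing circle has BC as diameter.
Centre = midpoint of BC = (0, -1.5), r² = 41/4 = 10.25.
Diameter = 2r = 2√(10.25) ≈ 6.40.

6.40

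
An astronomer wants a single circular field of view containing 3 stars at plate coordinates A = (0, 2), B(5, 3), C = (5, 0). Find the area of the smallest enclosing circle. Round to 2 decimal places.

Side lengths²: AB² = 26, AC² = 29, BC² = 9.
Since AC² = 29 < 26 + 9 = 35, the triangle is acute, so the smallest enclosing circle is the circumcircle.
Circumcentre = (2.7, 1.5), r² = 7.54.
Area = π·r² = π·7.54 ≈ 23.69.

23.69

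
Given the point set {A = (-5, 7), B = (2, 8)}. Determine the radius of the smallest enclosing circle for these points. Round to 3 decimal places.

3.536

The smallest circle enclosing two points has them as diameter endpoints.
Centre = midpoint = (-1.5, 7.5); r² = |AB|²/4 = 50/4 = 12.5.
r = √(12.5) ≈ 3.536.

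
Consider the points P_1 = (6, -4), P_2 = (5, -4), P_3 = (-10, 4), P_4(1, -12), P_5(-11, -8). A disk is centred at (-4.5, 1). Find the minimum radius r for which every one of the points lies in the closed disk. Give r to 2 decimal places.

14.12

The required radius is the distance from (-4.5, 1) to the farthest point.
Squared distances: 135.25, 115.25, 39.25, 199.25, 123.25.
Maximum is 199.25, attained at P_4.
r = √(199.25) ≈ 14.12.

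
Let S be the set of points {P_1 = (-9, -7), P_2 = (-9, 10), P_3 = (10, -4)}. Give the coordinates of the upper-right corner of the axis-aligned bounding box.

(10, 10)

x-range [-9, 10], y-range [-7, 10].
The upper-right corner is (10, 10).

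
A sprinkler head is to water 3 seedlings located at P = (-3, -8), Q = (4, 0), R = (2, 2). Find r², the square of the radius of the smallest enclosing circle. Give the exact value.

Side lengths²: PQ² = 113, PR² = 125, QR² = 8.
Since PR² = 125 ≥ 113 + 8 = 121, the angle opposite PR is not acute, so the smallest enclosing circle has PR as diameter.
Centre = midpoint of PR = (-0.5, -3), r² = 125/4 = 31.25.

31.25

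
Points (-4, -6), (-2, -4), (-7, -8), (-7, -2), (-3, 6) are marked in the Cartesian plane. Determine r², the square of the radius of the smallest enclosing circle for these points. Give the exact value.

53

The farthest pair is (-7, -8)–(-3, 6) with squared distance 212. The circle on this segment as diameter has centre (-5, -1) and r² = 212/4 = 53.
Check (-4, -6): distance² to centre = 26 ≤ 53, so it lies inside.
All remaining points lie in this disk, and no smaller disk contains both endpoints, so this is the minimum enclosing circle.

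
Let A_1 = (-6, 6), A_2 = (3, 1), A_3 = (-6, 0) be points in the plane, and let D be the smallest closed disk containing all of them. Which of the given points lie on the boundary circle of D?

Side lengths²: A_1A_2² = 106, A_1A_3² = 36, A_2A_3² = 82.
Since A_1A_2² = 106 < 82 + 36 = 118, the triangle is acute, so the smallest enclosing circle is the circumcircle.
Circumcentre = (-16/9, 3), r² = 2173/81.
The points at distance exactly r from the centre are A_1, A_2, A_3 — 3 points.

A_1, A_2, A_3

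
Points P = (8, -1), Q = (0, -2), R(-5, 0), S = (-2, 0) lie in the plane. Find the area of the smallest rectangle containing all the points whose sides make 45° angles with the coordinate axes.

In coordinates u = x + y, v = x − y the rectangle is axis-aligned; the map (x,y)→(u,v) scales areas by 2.
u-values: 7, -2, -5, -2; range = 7 − (-5) = 12.
v-values: 9, 2, -5, -2; range = 9 − (-5) = 14.
Area = (12 × 14) / 2 = 84.

84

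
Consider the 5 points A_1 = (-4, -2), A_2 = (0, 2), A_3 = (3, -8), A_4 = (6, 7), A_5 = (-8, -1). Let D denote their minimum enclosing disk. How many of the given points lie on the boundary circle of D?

3

The minimum enclosing circle is determined by three boundary points: A_3, A_4, A_5.
Their circumcentre is (17/31, 9/31) with r² = 71825/961.
The farthest remaining point A_1 is at distance² 24922/961 ≤ 71825/961.
The points at distance exactly r from the centre are A_3, A_4, A_5 — 3 points.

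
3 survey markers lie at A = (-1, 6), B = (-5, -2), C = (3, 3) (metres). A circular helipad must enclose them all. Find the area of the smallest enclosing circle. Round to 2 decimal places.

72.21

Side lengths²: AB² = 80, AC² = 25, BC² = 89.
Since BC² = 89 < 80 + 25 = 105, the triangle is acute, so the smallest enclosing circle is the circumcircle.
Circumcentre = (-16/11, 27/22), r² = 11125/484.
Area = π·r² = π·11125/484 ≈ 72.21.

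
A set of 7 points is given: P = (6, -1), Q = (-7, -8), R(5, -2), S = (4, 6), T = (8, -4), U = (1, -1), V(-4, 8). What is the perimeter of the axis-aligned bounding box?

62

Width = max x − min x = 8 − (-7) = 15.
Height = max y − min y = 8 − (-8) = 16.
Perimeter = 2(15 + 16) = 62.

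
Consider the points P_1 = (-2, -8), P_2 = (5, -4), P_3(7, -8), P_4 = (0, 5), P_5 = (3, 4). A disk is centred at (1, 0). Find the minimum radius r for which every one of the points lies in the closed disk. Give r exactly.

10

The required radius is the distance from (1, 0) to the farthest point.
Squared distances: 73, 32, 100, 26, 20.
Maximum is 100, attained at P_3.
r = √100 = 10.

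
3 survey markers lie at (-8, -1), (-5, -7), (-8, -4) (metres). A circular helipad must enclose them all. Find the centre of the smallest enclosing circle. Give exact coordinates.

Call the three points A, B, C in the order given.
Side lengths²: AB² = 45, AC² = 9, BC² = 18.
Since AB² = 45 ≥ 18 + 9 = 27, the angle opposite AB is not acute, so the smallest enclosing circle has AB as diameter.
Centre = midpoint of AB = (-6.5, -4), r² = 45/4 = 11.25.
Centre = (-6.5, -4).

(-6.5, -4)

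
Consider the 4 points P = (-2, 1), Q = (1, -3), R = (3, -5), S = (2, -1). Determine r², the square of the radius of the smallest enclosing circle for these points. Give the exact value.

By Welzl's lemma the MEC is supported by two points (diametrically opposite) or three points (on a circumcircle).
The farthest pair is P–R with squared distance 61. The circle on this segment as diameter has centre (0.5, -2) and r² = 61/4 = 15.25.
Check Q: distance² to centre = 1.25 ≤ 15.25, so it lies inside.
All remaining points lie in this disk, and no smaller disk contains both endpoints, so this is the minimum enclosing circle.

15.25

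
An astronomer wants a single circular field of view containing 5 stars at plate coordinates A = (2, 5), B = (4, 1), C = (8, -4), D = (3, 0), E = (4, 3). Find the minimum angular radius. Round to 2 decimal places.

The minimum enclosing circle of a finite set is fixed by two of the points (as a diameter) or three (as a circumcircle).
The farthest pair is A–C with squared distance 117. The circle on this segment as diameter has centre (5, 0.5) and r² = 117/4 = 29.25.
Check B: distance² to centre = 1.25 ≤ 29.25, so it lies inside.
All remaining points lie in this disk, and no smaller disk contains both endpoints, so this is the minimum enclosing circle.
r = √(29.25) ≈ 5.41.

5.41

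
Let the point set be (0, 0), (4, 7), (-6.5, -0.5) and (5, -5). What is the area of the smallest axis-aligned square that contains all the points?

The bounding box has width 11.5 and height 12.
An axis-aligned square enclosing the set must have side ≥ max(width, height).
So the minimum side is max(11.5, 12) = 12.
Area = 12² = 144.

144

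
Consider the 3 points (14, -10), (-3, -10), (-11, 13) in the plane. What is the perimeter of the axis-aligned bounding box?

96

Width = max x − min x = 14 − (-11) = 25.
Height = max y − min y = 13 − (-10) = 23.
Perimeter = 2(25 + 23) = 96.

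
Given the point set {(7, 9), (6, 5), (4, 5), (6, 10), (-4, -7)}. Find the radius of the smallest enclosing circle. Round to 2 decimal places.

By Welzl's lemma the MEC is supported by two points (diametrically opposite) or three points (on a circumcircle).
The farthest pair is (6, 10)–(-4, -7) with squared distance 389. The circle on this segment as diameter has centre (1, 1.5) and r² = 389/4 = 97.25.
Check (7, 9): distance² to centre = 92.25 ≤ 97.25, so it lies inside.
All remaining points lie in this disk, and no smaller disk contains both endpoints, so this is the minimum enclosing circle.
r = √(97.25) ≈ 9.86.

9.86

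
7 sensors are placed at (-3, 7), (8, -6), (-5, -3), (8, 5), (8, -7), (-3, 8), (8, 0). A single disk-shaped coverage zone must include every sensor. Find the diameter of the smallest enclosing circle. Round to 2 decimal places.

18.60

By Welzl's lemma the MEC is supported by two points (diametrically opposite) or three points (on a circumcircle).
The farthest pair is (8, -7)–(-3, 8) with squared distance 346. The circle on this segment as diameter has centre (2.5, 0.5) and r² = 346/4 = 86.5.
Check (-3, 7): distance² to centre = 72.5 ≤ 86.5, so it lies inside.
All remaining points lie in this disk, and no smaller disk contains both endpoints, so this is the minimum enclosing circle.
Diameter = 2r = 2√(86.5) ≈ 18.60.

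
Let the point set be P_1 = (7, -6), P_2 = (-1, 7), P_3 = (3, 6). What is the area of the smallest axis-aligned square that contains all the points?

169

The bounding box has width 8 and height 13.
An axis-aligned square enclosing the set must have side ≥ max(width, height).
So the minimum side is max(8, 13) = 13.
Area = 13² = 169.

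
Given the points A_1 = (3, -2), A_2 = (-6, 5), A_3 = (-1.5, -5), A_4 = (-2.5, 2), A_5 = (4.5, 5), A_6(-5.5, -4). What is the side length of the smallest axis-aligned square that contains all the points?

The bounding box has width 10.5 and height 10.
An axis-aligned square enclosing the set must have side ≥ max(width, height).
So the minimum side is max(10.5, 10) = 10.5.

10.5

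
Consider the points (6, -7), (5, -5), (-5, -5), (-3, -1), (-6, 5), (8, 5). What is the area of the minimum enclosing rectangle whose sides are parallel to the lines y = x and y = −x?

276

In coordinates u = x + y, v = x − y the rectangle is axis-aligned; the map (x,y)→(u,v) scales areas by 2.
u-values: -1, 0, -10, -4, -1, 13; range = 13 − (-10) = 23.
v-values: 13, 10, 0, -2, -11, 3; range = 13 − (-11) = 24.
Area = (23 × 24) / 2 = 276.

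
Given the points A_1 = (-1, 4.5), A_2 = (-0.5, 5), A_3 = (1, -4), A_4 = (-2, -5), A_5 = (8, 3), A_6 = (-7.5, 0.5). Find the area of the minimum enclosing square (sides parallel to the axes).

240.25

The bounding box has width 15.5 and height 10.
An axis-aligned square enclosing the set must have side ≥ max(width, height).
So the minimum side is max(15.5, 10) = 15.5.
Area = 15.5² = 240.25.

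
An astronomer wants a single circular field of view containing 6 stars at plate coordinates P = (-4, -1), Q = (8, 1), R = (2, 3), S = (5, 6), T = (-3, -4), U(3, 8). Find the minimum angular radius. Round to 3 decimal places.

The minimum enclosing circle is determined by three boundary points: Q, T, U.
Their circumcentre is (20/17, 24/17) with r² = 13505/289.
The farthest remaining point S is at distance² 10309/289 ≤ 13505/289.
r = √(13505/289) ≈ 6.836.

6.836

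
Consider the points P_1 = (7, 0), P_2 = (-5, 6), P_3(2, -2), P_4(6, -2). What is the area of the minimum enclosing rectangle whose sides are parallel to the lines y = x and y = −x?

66.5

In coordinates u = x + y, v = x − y the rectangle is axis-aligned; the map (x,y)→(u,v) scales areas by 2.
u-values: 7, 1, 0, 4; range = 7 − 0 = 7.
v-values: 7, -11, 4, 8; range = 8 − (-11) = 19.
Area = (7 × 19) / 2 = 66.5.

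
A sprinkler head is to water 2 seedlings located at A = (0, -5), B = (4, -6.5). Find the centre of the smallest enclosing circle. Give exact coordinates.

The smallest circle enclosing two points has them as diameter endpoints.
Centre = midpoint = (2, -5.75); r² = |AB|²/4 = 18.25/4 = 4.5625.
Centre = (2, -5.75).

(2, -5.75)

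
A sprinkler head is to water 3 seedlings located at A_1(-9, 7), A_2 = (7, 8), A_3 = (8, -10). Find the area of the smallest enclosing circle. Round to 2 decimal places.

Side lengths²: A_1A_2² = 257, A_1A_3² = 578, A_2A_3² = 325.
Since A_1A_3² = 578 < 325 + 257 = 582, the triangle is acute, so the smallest enclosing circle is the circumcircle.
Circumcentre = (-15/34, -49/34), r² = 83525/578.
Area = π·r² = π·83525/578 ≈ 453.98.

453.98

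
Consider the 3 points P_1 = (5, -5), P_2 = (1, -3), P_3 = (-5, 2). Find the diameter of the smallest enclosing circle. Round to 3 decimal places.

Side lengths²: P_1P_2² = 20, P_1P_3² = 149, P_2P_3² = 61.
Since P_1P_3² = 149 ≥ 61 + 20 = 81, the angle opposite P_1P_3 is not acute, so the smallest enclosing circle has P_1P_3 as diameter.
Centre = midpoint of P_1P_3 = (0, -1.5), r² = 149/4 = 37.25.
Diameter = 2r = 2√(37.25) ≈ 12.207.

12.207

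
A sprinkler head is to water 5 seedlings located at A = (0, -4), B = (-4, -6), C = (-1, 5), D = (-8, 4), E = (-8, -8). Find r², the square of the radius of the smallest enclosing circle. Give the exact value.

54.5

The farthest pair is C–E with squared distance 218. The circle on this segment as diameter has centre (-4.5, -1.5) and r² = 218/4 = 54.5.
Check A: distance² to centre = 26.5 ≤ 54.5, so it lies inside.
All remaining points lie in this disk, and no smaller disk contains both endpoints, so this is the minimum enclosing circle.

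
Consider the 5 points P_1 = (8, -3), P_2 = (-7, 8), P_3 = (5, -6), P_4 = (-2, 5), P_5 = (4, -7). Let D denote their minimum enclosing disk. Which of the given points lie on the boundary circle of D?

The minimum enclosing circle of a finite set is fixed by two of the points (as a diameter) or three (as a circumcircle).
The minimum enclosing circle is determined by three boundary points: P_1, P_2, P_5.
Their circumcentre is (-9/26, 35/26) with r² = 29929/338.
The farthest remaining point P_3 is at distance² 27901/338 ≤ 29929/338.
The points at distance exactly r from the centre are P_1, P_2, P_5 — 3 points.

P_1, P_2, P_5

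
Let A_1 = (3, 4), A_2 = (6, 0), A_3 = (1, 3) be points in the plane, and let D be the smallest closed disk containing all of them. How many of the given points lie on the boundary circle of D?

Side lengths²: A_1A_2² = 25, A_1A_3² = 5, A_2A_3² = 34.
Since A_2A_3² = 34 ≥ 25 + 5 = 30, the angle opposite A_2A_3 is not acute, so the smallest enclosing circle has A_2A_3 as diameter.
Centre = midpoint of A_2A_3 = (3.5, 1.5), r² = 34/4 = 8.5.
The points at distance exactly r from the centre are A_2, A_3 — 2 points.

2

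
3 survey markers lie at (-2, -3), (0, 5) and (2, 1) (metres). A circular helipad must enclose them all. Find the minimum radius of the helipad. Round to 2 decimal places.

4.12

Call the three points A, B, C in the order given.
Side lengths²: AB² = 68, AC² = 32, BC² = 20.
Since AB² = 68 ≥ 32 + 20 = 52, the angle opposite AB is not acute, so the smallest enclosing circle has AB as diameter.
Centre = midpoint of AB = (-1, 1), r² = 68/4 = 17.
r = √17 ≈ 4.12.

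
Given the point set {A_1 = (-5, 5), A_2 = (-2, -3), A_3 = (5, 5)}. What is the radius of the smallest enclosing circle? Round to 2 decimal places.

5.68

Side lengths²: A_1A_2² = 73, A_1A_3² = 100, A_2A_3² = 113.
Since A_2A_3² = 113 < 100 + 73 = 173, the triangle is acute, so the smallest enclosing circle is the circumcircle.
Circumcentre = (0, 2.3125), r² = 32.22265625.
r = √(32.22265625) ≈ 5.68.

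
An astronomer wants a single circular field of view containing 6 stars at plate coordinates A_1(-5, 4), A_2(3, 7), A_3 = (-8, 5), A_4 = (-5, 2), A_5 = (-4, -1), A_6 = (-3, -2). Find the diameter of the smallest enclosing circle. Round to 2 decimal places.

The minimum enclosing circle is determined by three boundary points: A_2, A_3, A_6.
Their circumcentre is (-123/58, 227/58) with r² = 60125/1682.
The farthest remaining point A_5 is at distance² 46553/1682 ≤ 60125/1682.
Diameter = 2r = 2√(60125/1682) ≈ 11.96.

11.96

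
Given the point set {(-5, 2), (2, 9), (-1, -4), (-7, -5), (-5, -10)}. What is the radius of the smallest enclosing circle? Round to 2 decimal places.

The farthest pair is (2, 9)–(-5, -10) with squared distance 410. The circle on this segment as diameter has centre (-1.5, -0.5) and r² = 410/4 = 102.5.
Check (-5, 2): distance² to centre = 18.5 ≤ 102.5, so it lies inside.
All remaining points lie in this disk, and no smaller disk contains both endpoints, so this is the minimum enclosing circle.
r = √(102.5) ≈ 10.12.

10.12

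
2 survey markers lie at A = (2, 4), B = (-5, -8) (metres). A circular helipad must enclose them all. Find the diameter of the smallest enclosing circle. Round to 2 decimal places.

The smallest circle enclosing two points has them as diameter endpoints.
Centre = midpoint = (-1.5, -2); r² = |AB|²/4 = 193/4 = 48.25.
Diameter = 2r = 2√(48.25) ≈ 13.89.

13.89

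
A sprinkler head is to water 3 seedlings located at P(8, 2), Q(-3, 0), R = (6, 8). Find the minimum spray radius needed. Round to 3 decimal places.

Side lengths²: PQ² = 125, PR² = 40, QR² = 145.
Since QR² = 145 < 125 + 40 = 165, the triangle is acute, so the smallest enclosing circle is the circumcircle.
Circumcentre = (29/14, 47/14), r² = 3625/98.
r = √(3625/98) ≈ 6.082.

6.082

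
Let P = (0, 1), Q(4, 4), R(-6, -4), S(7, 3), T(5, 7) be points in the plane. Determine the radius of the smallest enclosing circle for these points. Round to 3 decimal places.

By Welzl's lemma the MEC is supported by two points (diametrically opposite) or three points (on a circumcircle).
The farthest pair is R–T with squared distance 242. The circle on this segment as diameter has centre (-0.5, 1.5) and r² = 242/4 = 60.5.
Check P: distance² to centre = 0.5 ≤ 60.5, so it lies inside.
All remaining points lie in this disk, and no smaller disk contains both endpoints, so this is the minimum enclosing circle.
r = √(60.5) ≈ 7.778.

7.778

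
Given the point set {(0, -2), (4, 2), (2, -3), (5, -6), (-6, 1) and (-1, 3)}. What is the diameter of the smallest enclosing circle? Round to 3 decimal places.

13.038

The farthest pair is (5, -6)–(-6, 1) with squared distance 170. The circle on this segment as diameter has centre (-0.5, -2.5) and r² = 170/4 = 42.5.
Check (0, -2): distance² to centre = 0.5 ≤ 42.5, so it lies inside.
All remaining points lie in this disk, and no smaller disk contains both endpoints, so this is the minimum enclosing circle.
Diameter = 2r = 2√(42.5) ≈ 13.038.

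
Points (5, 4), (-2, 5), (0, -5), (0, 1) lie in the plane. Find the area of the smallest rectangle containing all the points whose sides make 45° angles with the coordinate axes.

84

In coordinates u = x + y, v = x − y the rectangle is axis-aligned; the map (x,y)→(u,v) scales areas by 2.
u-values: 9, 3, -5, 1; range = 9 − (-5) = 14.
v-values: 1, -7, 5, -1; range = 5 − (-7) = 12.
Area = (14 × 12) / 2 = 84.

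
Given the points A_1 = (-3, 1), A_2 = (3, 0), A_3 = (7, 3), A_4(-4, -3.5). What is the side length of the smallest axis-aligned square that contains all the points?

The bounding box has width 11 and height 6.5.
An axis-aligned square enclosing the set must have side ≥ max(width, height).
So the minimum side is max(11, 6.5) = 11.

11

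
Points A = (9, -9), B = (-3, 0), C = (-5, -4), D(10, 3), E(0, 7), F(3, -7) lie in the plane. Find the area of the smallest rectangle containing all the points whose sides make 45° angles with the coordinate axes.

In coordinates u = x + y, v = x − y the rectangle is axis-aligned; the map (x,y)→(u,v) scales areas by 2.
u-values: 0, -3, -9, 13, 7, -4; range = 13 − (-9) = 22.
v-values: 18, -3, -1, 7, -7, 10; range = 18 − (-7) = 25.
Area = (22 × 25) / 2 = 275.

275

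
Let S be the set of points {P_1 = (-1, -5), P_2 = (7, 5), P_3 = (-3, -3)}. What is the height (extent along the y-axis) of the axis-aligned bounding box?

max y = 5, min y = -5, so height = 10.

10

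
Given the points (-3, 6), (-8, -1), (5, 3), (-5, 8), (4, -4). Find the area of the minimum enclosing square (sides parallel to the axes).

The bounding box has width 13 and height 12.
An axis-aligned square enclosing the set must have side ≥ max(width, height).
So the minimum side is max(13, 12) = 13.
Area = 13² = 169.

169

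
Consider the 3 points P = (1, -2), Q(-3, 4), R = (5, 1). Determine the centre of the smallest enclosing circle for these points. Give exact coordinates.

Side lengths²: PQ² = 52, PR² = 25, QR² = 73.
Since QR² = 73 < 52 + 25 = 77, the triangle is acute, so the smallest enclosing circle is the circumcircle.
Circumcentre = (11/12, 41/18), r² = 23725/1296.
Centre = (11/12, 41/18).

(11/12, 41/18)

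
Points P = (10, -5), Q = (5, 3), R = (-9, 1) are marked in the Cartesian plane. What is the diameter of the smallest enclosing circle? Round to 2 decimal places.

19.92

Side lengths²: PQ² = 89, PR² = 397, QR² = 200.
Since PR² = 397 ≥ 200 + 89 = 289, the angle opposite PR is not acute, so the smallest enclosing circle has PR as diameter.
Centre = midpoint of PR = (0.5, -2), r² = 397/4 = 99.25.
Diameter = 2r = 2√(99.25) ≈ 19.92.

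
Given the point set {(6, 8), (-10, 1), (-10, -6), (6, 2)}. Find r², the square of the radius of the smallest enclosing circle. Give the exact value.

113

The minimum enclosing circle of a finite set is fixed by two of the points (as a diameter) or three (as a circumcircle).
The farthest pair is (6, 8)–(-10, -6) with squared distance 452. The circle on this segment as diameter has centre (-2, 1) and r² = 452/4 = 113.
Check (-10, 1): distance² to centre = 64 ≤ 113, so it lies inside.
All remaining points lie in this disk, and no smaller disk contains both endpoints, so this is the minimum enclosing circle.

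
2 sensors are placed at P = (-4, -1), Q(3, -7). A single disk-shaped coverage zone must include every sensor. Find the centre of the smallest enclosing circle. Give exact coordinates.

(-0.5, -4)

The smallest circle enclosing two points has them as diameter endpoints.
Centre = midpoint = (-0.5, -4); r² = |PQ|²/4 = 85/4 = 21.25.
Centre = (-0.5, -4).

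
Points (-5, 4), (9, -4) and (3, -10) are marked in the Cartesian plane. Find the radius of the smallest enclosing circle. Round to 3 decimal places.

Call the three points A, B, C in the order given.
Side lengths²: AB² = 260, AC² = 260, BC² = 72.
Since AC² = 260 < 260 + 72 = 332, the triangle is acute, so the smallest enclosing circle is the circumcircle.
Circumcentre = (10/11, -21/11), r² = 8450/121.
r = √(8450/121) ≈ 8.357.

8.357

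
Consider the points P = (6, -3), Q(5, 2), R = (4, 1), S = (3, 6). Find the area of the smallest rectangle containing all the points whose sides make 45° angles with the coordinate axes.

36

In coordinates u = x + y, v = x − y the rectangle is axis-aligned; the map (x,y)→(u,v) scales areas by 2.
u-values: 3, 7, 5, 9; range = 9 − 3 = 6.
v-values: 9, 3, 3, -3; range = 9 − (-3) = 12.
Area = (6 × 12) / 2 = 36.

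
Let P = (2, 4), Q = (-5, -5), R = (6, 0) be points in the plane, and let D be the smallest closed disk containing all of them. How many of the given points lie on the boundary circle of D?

3

Side lengths²: PQ² = 130, PR² = 32, QR² = 146.
Since QR² = 146 < 130 + 32 = 162, the triangle is acute, so the smallest enclosing circle is the circumcircle.
Circumcentre = (0.1875, -1.8125), r² = 37.0703125.
The points at distance exactly r from the centre are P, Q, R — 3 points.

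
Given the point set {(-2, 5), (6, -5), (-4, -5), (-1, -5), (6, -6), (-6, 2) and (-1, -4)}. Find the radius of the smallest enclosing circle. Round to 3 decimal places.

7.212

The minimum enclosing circle of a finite set is fixed by two of the points (as a diameter) or three (as a circumcircle).
The minimum enclosing circle is determined by three boundary points: (-2, 5), (6, -6), (-6, 2).
Their circumcentre is (1/17, -65/34) with r² = 60125/1156.
The farthest remaining point (6, -5) is at distance² 51829/1156 ≤ 60125/1156.
r = √(60125/1156) ≈ 7.212.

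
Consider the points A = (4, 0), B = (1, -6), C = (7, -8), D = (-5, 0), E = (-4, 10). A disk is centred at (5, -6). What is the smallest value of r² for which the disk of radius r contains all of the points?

The required radius is the distance from (5, -6) to the farthest point.
Squared distances: 37, 16, 8, 136, 337.
Maximum is 337, attained at E.

337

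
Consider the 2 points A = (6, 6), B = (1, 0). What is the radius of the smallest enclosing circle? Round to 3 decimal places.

3.905

The smallest circle enclosing two points has them as diameter endpoints.
Centre = midpoint = (3.5, 3); r² = |AB|²/4 = 61/4 = 15.25.
r = √(15.25) ≈ 3.905.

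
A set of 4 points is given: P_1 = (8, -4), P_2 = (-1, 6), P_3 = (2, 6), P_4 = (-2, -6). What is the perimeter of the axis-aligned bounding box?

44

Width = max x − min x = 8 − (-2) = 10.
Height = max y − min y = 6 − (-6) = 12.
Perimeter = 2(10 + 12) = 44.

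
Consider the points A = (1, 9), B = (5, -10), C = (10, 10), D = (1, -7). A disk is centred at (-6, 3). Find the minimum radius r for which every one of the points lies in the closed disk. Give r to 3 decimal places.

The required radius is the distance from (-6, 3) to the farthest point.
Squared distances: 85, 290, 305, 149.
Maximum is 305, attained at C.
r = √305 ≈ 17.464.

17.464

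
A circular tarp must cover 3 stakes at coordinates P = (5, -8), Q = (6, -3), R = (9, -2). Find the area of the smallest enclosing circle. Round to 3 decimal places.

40.841

Side lengths²: PQ² = 26, PR² = 52, QR² = 10.
Since PR² = 52 ≥ 26 + 10 = 36, the angle opposite PR is not acute, so the smallest enclosing circle has PR as diameter.
Centre = midpoint of PR = (7, -5), r² = 52/4 = 13.
Area = π·r² = π·13 ≈ 40.841.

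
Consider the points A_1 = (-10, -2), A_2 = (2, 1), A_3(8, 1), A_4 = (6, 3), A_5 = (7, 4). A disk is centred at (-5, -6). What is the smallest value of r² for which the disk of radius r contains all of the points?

244

The required radius is the distance from (-5, -6) to the farthest point.
Squared distances: 41, 98, 218, 202, 244.
Maximum is 244, attained at A_5.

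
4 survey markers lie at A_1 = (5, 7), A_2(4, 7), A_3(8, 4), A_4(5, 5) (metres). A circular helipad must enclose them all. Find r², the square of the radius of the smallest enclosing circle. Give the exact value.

A smallest enclosing disk is always determined by at most three of the input points on its boundary.
The farthest pair is A_2–A_3 with squared distance 25. The circle on this segment as diameter has centre (6, 5.5) and r² = 25/4 = 6.25.
Check A_1: distance² to centre = 3.25 ≤ 6.25, so it lies inside.
All remaining points lie in this disk, and no smaller disk contains both endpoints, so this is the minimum enclosing circle.

6.25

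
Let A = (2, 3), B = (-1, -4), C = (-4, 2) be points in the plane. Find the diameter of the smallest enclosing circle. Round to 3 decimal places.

Side lengths²: AB² = 58, AC² = 37, BC² = 45.
Since AB² = 58 < 45 + 37 = 82, the triangle is acute, so the smallest enclosing circle is the circumcircle.
Circumcentre = (-15/26, -1/26), r² = 5365/338.
Diameter = 2r = 2√(5365/338) ≈ 7.968.

7.968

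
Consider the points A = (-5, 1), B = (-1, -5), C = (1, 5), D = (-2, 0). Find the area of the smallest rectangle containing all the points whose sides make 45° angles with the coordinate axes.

60

In coordinates u = x + y, v = x − y the rectangle is axis-aligned; the map (x,y)→(u,v) scales areas by 2.
u-values: -4, -6, 6, -2; range = 6 − (-6) = 12.
v-values: -6, 4, -4, -2; range = 4 − (-6) = 10.
Area = (12 × 10) / 2 = 60.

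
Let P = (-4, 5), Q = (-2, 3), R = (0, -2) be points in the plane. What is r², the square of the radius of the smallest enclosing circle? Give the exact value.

Side lengths²: PQ² = 8, PR² = 65, QR² = 29.
Since PR² = 65 ≥ 29 + 8 = 37, the angle opposite PR is not acute, so the smallest enclosing circle has PR as diameter.
Centre = midpoint of PR = (-2, 1.5), r² = 65/4 = 16.25.

16.25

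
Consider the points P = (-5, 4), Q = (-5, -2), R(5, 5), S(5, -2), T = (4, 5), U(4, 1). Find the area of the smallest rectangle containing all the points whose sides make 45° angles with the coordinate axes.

In coordinates u = x + y, v = x − y the rectangle is axis-aligned; the map (x,y)→(u,v) scales areas by 2.
u-values: -1, -7, 10, 3, 9, 5; range = 10 − (-7) = 17.
v-values: -9, -3, 0, 7, -1, 3; range = 7 − (-9) = 16.
Area = (17 × 16) / 2 = 136.

136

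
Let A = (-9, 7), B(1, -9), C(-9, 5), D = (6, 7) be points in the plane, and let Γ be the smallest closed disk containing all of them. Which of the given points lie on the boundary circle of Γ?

A, B, D

A smallest enclosing disk is always determined by at most three of the input points on its boundary.
The minimum enclosing circle is determined by three boundary points: A, B, D.
Their circumcentre is (-1.5, 0.5625) with r² = 97.69140625.
The farthest remaining point C is at distance² 75.94140625 ≤ 97.69140625.
The points at distance exactly r from the centre are A, B, D — 3 points.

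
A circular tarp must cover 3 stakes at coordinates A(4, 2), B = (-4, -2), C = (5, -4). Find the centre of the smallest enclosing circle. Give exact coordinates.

Side lengths²: AB² = 80, AC² = 37, BC² = 85.
Since BC² = 85 < 80 + 37 = 117, the triangle is acute, so the smallest enclosing circle is the circumcircle.
Circumcentre = (21/26, -21/13), r² = 15725/676.
Centre = (21/26, -21/13).

(21/26, -21/13)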